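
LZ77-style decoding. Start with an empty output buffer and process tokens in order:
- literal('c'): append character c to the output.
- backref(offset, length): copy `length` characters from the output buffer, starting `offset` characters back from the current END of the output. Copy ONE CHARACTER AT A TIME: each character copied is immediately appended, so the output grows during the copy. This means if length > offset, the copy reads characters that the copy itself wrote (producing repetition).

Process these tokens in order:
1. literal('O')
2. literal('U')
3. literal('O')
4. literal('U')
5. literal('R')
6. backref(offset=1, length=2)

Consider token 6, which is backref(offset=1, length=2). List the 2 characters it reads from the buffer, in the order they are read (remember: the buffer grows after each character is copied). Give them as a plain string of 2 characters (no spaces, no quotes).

Answer: RR

Derivation:
Token 1: literal('O'). Output: "O"
Token 2: literal('U'). Output: "OU"
Token 3: literal('O'). Output: "OUO"
Token 4: literal('U'). Output: "OUOU"
Token 5: literal('R'). Output: "OUOUR"
Token 6: backref(off=1, len=2). Buffer before: "OUOUR" (len 5)
  byte 1: read out[4]='R', append. Buffer now: "OUOURR"
  byte 2: read out[5]='R', append. Buffer now: "OUOURRR"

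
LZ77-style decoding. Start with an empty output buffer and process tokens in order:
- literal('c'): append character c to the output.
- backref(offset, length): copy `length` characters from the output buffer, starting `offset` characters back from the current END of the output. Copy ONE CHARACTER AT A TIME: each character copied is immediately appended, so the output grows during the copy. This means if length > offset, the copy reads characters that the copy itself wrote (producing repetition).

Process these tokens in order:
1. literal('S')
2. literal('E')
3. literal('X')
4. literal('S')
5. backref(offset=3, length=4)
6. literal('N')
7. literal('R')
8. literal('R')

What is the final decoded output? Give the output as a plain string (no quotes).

Token 1: literal('S'). Output: "S"
Token 2: literal('E'). Output: "SE"
Token 3: literal('X'). Output: "SEX"
Token 4: literal('S'). Output: "SEXS"
Token 5: backref(off=3, len=4) (overlapping!). Copied 'EXSE' from pos 1. Output: "SEXSEXSE"
Token 6: literal('N'). Output: "SEXSEXSEN"
Token 7: literal('R'). Output: "SEXSEXSENR"
Token 8: literal('R'). Output: "SEXSEXSENRR"

Answer: SEXSEXSENRR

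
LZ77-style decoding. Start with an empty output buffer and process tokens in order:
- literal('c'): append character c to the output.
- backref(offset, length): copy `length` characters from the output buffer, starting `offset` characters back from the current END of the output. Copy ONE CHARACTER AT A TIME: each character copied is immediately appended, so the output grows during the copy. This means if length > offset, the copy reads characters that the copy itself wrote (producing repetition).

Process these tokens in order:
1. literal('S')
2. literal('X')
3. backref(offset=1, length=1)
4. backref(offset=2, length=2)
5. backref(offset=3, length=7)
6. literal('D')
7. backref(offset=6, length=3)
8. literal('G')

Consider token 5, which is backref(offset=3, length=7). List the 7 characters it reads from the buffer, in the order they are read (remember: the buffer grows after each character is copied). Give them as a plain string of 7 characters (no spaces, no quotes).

Token 1: literal('S'). Output: "S"
Token 2: literal('X'). Output: "SX"
Token 3: backref(off=1, len=1). Copied 'X' from pos 1. Output: "SXX"
Token 4: backref(off=2, len=2). Copied 'XX' from pos 1. Output: "SXXXX"
Token 5: backref(off=3, len=7). Buffer before: "SXXXX" (len 5)
  byte 1: read out[2]='X', append. Buffer now: "SXXXXX"
  byte 2: read out[3]='X', append. Buffer now: "SXXXXXX"
  byte 3: read out[4]='X', append. Buffer now: "SXXXXXXX"
  byte 4: read out[5]='X', append. Buffer now: "SXXXXXXXX"
  byte 5: read out[6]='X', append. Buffer now: "SXXXXXXXXX"
  byte 6: read out[7]='X', append. Buffer now: "SXXXXXXXXXX"
  byte 7: read out[8]='X', append. Buffer now: "SXXXXXXXXXXX"

Answer: XXXXXXX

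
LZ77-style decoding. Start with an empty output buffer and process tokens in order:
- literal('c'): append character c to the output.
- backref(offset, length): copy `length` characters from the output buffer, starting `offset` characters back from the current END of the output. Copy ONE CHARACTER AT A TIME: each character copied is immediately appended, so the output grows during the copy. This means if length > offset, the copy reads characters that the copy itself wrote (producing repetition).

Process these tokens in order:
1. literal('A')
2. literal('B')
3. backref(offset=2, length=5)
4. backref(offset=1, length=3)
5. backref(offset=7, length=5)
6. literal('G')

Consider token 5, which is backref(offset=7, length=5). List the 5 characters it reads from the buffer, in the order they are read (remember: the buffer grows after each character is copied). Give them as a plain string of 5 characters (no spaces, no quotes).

Token 1: literal('A'). Output: "A"
Token 2: literal('B'). Output: "AB"
Token 3: backref(off=2, len=5) (overlapping!). Copied 'ABABA' from pos 0. Output: "ABABABA"
Token 4: backref(off=1, len=3) (overlapping!). Copied 'AAA' from pos 6. Output: "ABABABAAAA"
Token 5: backref(off=7, len=5). Buffer before: "ABABABAAAA" (len 10)
  byte 1: read out[3]='B', append. Buffer now: "ABABABAAAAB"
  byte 2: read out[4]='A', append. Buffer now: "ABABABAAAABA"
  byte 3: read out[5]='B', append. Buffer now: "ABABABAAAABAB"
  byte 4: read out[6]='A', append. Buffer now: "ABABABAAAABABA"
  byte 5: read out[7]='A', append. Buffer now: "ABABABAAAABABAA"

Answer: BABAA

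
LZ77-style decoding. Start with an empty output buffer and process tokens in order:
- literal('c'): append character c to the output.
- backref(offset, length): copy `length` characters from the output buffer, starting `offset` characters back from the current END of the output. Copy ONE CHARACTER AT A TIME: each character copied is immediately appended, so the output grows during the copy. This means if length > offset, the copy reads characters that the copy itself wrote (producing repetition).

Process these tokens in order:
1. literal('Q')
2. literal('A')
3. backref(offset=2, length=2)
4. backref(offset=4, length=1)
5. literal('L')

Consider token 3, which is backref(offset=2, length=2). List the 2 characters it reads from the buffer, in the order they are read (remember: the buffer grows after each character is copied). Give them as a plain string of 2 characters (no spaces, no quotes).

Token 1: literal('Q'). Output: "Q"
Token 2: literal('A'). Output: "QA"
Token 3: backref(off=2, len=2). Buffer before: "QA" (len 2)
  byte 1: read out[0]='Q', append. Buffer now: "QAQ"
  byte 2: read out[1]='A', append. Buffer now: "QAQA"

Answer: QA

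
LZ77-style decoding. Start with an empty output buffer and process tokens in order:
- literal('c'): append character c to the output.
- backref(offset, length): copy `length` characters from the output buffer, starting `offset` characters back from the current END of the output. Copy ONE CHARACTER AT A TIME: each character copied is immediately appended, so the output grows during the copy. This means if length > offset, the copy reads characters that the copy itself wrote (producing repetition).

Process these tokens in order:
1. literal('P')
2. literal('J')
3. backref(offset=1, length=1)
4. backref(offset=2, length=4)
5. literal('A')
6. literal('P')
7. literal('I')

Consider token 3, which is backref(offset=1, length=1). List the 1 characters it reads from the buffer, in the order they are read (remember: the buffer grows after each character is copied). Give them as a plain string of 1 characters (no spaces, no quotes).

Answer: J

Derivation:
Token 1: literal('P'). Output: "P"
Token 2: literal('J'). Output: "PJ"
Token 3: backref(off=1, len=1). Buffer before: "PJ" (len 2)
  byte 1: read out[1]='J', append. Buffer now: "PJJ"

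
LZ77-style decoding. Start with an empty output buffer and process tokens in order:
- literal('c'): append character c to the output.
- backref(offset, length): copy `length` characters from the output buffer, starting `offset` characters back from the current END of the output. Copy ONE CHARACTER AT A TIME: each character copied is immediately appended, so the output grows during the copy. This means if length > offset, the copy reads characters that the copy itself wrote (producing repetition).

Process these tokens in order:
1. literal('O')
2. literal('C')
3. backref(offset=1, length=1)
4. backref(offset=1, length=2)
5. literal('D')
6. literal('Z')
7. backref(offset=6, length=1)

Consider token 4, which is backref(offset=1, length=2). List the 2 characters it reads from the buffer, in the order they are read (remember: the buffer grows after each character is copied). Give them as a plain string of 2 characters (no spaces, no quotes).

Token 1: literal('O'). Output: "O"
Token 2: literal('C'). Output: "OC"
Token 3: backref(off=1, len=1). Copied 'C' from pos 1. Output: "OCC"
Token 4: backref(off=1, len=2). Buffer before: "OCC" (len 3)
  byte 1: read out[2]='C', append. Buffer now: "OCCC"
  byte 2: read out[3]='C', append. Buffer now: "OCCCC"

Answer: CC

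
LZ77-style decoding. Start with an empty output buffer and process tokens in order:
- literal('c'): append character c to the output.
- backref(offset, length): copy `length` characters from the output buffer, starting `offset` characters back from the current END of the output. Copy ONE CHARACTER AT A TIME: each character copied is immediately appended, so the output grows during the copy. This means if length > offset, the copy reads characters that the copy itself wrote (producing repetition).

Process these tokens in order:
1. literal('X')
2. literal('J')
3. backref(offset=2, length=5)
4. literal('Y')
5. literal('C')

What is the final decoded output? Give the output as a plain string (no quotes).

Answer: XJXJXJXYC

Derivation:
Token 1: literal('X'). Output: "X"
Token 2: literal('J'). Output: "XJ"
Token 3: backref(off=2, len=5) (overlapping!). Copied 'XJXJX' from pos 0. Output: "XJXJXJX"
Token 4: literal('Y'). Output: "XJXJXJXY"
Token 5: literal('C'). Output: "XJXJXJXYC"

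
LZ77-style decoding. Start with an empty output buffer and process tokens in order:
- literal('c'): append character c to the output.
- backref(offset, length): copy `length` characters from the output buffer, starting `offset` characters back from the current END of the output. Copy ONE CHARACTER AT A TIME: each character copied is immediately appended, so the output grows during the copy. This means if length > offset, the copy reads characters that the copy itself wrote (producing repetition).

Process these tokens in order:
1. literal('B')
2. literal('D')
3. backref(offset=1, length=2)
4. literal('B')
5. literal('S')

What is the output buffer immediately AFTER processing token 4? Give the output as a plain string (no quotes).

Answer: BDDDB

Derivation:
Token 1: literal('B'). Output: "B"
Token 2: literal('D'). Output: "BD"
Token 3: backref(off=1, len=2) (overlapping!). Copied 'DD' from pos 1. Output: "BDDD"
Token 4: literal('B'). Output: "BDDDB"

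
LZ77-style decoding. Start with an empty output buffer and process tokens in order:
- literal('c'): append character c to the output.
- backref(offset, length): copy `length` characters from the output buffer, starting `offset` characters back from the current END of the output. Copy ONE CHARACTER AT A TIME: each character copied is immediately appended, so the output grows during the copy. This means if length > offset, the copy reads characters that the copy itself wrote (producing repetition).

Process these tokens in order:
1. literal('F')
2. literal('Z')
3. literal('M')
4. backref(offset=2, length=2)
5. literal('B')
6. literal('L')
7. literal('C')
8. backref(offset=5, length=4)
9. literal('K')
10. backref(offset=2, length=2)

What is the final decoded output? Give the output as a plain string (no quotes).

Answer: FZMZMBLCZMBLKLK

Derivation:
Token 1: literal('F'). Output: "F"
Token 2: literal('Z'). Output: "FZ"
Token 3: literal('M'). Output: "FZM"
Token 4: backref(off=2, len=2). Copied 'ZM' from pos 1. Output: "FZMZM"
Token 5: literal('B'). Output: "FZMZMB"
Token 6: literal('L'). Output: "FZMZMBL"
Token 7: literal('C'). Output: "FZMZMBLC"
Token 8: backref(off=5, len=4). Copied 'ZMBL' from pos 3. Output: "FZMZMBLCZMBL"
Token 9: literal('K'). Output: "FZMZMBLCZMBLK"
Token 10: backref(off=2, len=2). Copied 'LK' from pos 11. Output: "FZMZMBLCZMBLKLK"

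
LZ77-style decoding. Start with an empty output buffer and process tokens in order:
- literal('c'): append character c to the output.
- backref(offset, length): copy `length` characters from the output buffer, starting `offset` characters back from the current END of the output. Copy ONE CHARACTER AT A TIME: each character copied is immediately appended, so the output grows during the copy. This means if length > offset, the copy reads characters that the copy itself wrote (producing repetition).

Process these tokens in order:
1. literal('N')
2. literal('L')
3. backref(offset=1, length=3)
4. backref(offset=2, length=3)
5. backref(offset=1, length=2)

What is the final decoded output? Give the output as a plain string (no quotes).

Token 1: literal('N'). Output: "N"
Token 2: literal('L'). Output: "NL"
Token 3: backref(off=1, len=3) (overlapping!). Copied 'LLL' from pos 1. Output: "NLLLL"
Token 4: backref(off=2, len=3) (overlapping!). Copied 'LLL' from pos 3. Output: "NLLLLLLL"
Token 5: backref(off=1, len=2) (overlapping!). Copied 'LL' from pos 7. Output: "NLLLLLLLLL"

Answer: NLLLLLLLLL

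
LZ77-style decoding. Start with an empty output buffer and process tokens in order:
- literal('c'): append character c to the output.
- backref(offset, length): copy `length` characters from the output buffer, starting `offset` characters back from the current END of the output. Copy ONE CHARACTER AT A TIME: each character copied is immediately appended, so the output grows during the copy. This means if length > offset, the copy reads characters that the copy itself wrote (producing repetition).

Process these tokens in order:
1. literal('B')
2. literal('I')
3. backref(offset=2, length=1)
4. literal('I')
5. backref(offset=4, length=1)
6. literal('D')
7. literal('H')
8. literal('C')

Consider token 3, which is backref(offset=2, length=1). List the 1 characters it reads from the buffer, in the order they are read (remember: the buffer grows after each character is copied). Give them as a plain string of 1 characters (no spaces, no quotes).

Answer: B

Derivation:
Token 1: literal('B'). Output: "B"
Token 2: literal('I'). Output: "BI"
Token 3: backref(off=2, len=1). Buffer before: "BI" (len 2)
  byte 1: read out[0]='B', append. Buffer now: "BIB"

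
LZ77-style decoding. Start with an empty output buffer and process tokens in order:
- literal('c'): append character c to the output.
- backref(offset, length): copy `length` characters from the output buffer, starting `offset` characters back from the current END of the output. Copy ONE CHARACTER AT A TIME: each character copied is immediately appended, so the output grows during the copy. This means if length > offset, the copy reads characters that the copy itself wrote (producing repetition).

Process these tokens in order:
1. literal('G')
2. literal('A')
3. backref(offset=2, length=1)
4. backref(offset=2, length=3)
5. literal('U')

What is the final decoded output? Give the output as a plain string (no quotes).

Token 1: literal('G'). Output: "G"
Token 2: literal('A'). Output: "GA"
Token 3: backref(off=2, len=1). Copied 'G' from pos 0. Output: "GAG"
Token 4: backref(off=2, len=3) (overlapping!). Copied 'AGA' from pos 1. Output: "GAGAGA"
Token 5: literal('U'). Output: "GAGAGAU"

Answer: GAGAGAU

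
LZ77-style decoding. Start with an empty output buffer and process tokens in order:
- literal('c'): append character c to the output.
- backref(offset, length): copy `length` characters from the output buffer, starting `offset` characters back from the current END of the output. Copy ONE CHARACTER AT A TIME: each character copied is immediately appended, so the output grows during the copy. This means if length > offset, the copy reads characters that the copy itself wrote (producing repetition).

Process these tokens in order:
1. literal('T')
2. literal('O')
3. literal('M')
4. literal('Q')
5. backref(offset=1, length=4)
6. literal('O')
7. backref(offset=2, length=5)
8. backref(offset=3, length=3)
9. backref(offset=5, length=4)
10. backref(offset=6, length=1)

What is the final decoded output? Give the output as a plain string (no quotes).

Token 1: literal('T'). Output: "T"
Token 2: literal('O'). Output: "TO"
Token 3: literal('M'). Output: "TOM"
Token 4: literal('Q'). Output: "TOMQ"
Token 5: backref(off=1, len=4) (overlapping!). Copied 'QQQQ' from pos 3. Output: "TOMQQQQQ"
Token 6: literal('O'). Output: "TOMQQQQQO"
Token 7: backref(off=2, len=5) (overlapping!). Copied 'QOQOQ' from pos 7. Output: "TOMQQQQQOQOQOQ"
Token 8: backref(off=3, len=3). Copied 'QOQ' from pos 11. Output: "TOMQQQQQOQOQOQQOQ"
Token 9: backref(off=5, len=4). Copied 'OQQO' from pos 12. Output: "TOMQQQQQOQOQOQQOQOQQO"
Token 10: backref(off=6, len=1). Copied 'O' from pos 15. Output: "TOMQQQQQOQOQOQQOQOQQOO"

Answer: TOMQQQQQOQOQOQQOQOQQOO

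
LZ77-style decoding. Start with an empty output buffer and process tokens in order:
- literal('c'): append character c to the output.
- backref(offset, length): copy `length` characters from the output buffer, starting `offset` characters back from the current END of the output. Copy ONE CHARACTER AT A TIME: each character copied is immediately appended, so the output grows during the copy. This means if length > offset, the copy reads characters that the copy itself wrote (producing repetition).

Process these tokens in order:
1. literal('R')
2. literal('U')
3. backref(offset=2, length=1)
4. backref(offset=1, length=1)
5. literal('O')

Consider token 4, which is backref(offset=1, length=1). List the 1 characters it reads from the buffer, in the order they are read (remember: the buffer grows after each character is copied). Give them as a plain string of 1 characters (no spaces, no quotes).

Token 1: literal('R'). Output: "R"
Token 2: literal('U'). Output: "RU"
Token 3: backref(off=2, len=1). Copied 'R' from pos 0. Output: "RUR"
Token 4: backref(off=1, len=1). Buffer before: "RUR" (len 3)
  byte 1: read out[2]='R', append. Buffer now: "RURR"

Answer: R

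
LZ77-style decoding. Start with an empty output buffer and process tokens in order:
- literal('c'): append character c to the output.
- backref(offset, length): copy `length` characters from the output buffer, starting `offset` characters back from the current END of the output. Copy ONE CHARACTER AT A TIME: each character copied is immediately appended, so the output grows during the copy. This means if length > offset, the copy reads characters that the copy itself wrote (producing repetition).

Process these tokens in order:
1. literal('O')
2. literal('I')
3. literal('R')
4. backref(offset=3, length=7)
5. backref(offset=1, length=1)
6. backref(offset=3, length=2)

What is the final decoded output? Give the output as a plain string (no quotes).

Answer: OIROIROIROORO

Derivation:
Token 1: literal('O'). Output: "O"
Token 2: literal('I'). Output: "OI"
Token 3: literal('R'). Output: "OIR"
Token 4: backref(off=3, len=7) (overlapping!). Copied 'OIROIRO' from pos 0. Output: "OIROIROIRO"
Token 5: backref(off=1, len=1). Copied 'O' from pos 9. Output: "OIROIROIROO"
Token 6: backref(off=3, len=2). Copied 'RO' from pos 8. Output: "OIROIROIROORO"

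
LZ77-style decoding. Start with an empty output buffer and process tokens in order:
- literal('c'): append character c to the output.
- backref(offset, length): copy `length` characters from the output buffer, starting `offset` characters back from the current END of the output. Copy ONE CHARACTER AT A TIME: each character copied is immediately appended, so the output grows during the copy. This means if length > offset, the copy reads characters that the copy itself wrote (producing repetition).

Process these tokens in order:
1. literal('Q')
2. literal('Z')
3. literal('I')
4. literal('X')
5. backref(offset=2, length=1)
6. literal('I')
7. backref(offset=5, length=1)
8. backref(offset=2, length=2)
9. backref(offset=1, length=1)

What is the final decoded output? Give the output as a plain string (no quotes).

Token 1: literal('Q'). Output: "Q"
Token 2: literal('Z'). Output: "QZ"
Token 3: literal('I'). Output: "QZI"
Token 4: literal('X'). Output: "QZIX"
Token 5: backref(off=2, len=1). Copied 'I' from pos 2. Output: "QZIXI"
Token 6: literal('I'). Output: "QZIXII"
Token 7: backref(off=5, len=1). Copied 'Z' from pos 1. Output: "QZIXIIZ"
Token 8: backref(off=2, len=2). Copied 'IZ' from pos 5. Output: "QZIXIIZIZ"
Token 9: backref(off=1, len=1). Copied 'Z' from pos 8. Output: "QZIXIIZIZZ"

Answer: QZIXIIZIZZ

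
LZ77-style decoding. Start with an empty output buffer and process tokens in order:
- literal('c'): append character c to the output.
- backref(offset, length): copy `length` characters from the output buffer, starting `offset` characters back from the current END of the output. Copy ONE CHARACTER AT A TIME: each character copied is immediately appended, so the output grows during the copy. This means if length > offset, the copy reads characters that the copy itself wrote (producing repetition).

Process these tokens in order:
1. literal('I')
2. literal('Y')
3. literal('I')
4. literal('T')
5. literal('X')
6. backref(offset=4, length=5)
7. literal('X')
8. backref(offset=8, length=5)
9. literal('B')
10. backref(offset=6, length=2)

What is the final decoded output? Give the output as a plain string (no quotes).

Answer: IYITXYITXYXTXYITBTX

Derivation:
Token 1: literal('I'). Output: "I"
Token 2: literal('Y'). Output: "IY"
Token 3: literal('I'). Output: "IYI"
Token 4: literal('T'). Output: "IYIT"
Token 5: literal('X'). Output: "IYITX"
Token 6: backref(off=4, len=5) (overlapping!). Copied 'YITXY' from pos 1. Output: "IYITXYITXY"
Token 7: literal('X'). Output: "IYITXYITXYX"
Token 8: backref(off=8, len=5). Copied 'TXYIT' from pos 3. Output: "IYITXYITXYXTXYIT"
Token 9: literal('B'). Output: "IYITXYITXYXTXYITB"
Token 10: backref(off=6, len=2). Copied 'TX' from pos 11. Output: "IYITXYITXYXTXYITBTX"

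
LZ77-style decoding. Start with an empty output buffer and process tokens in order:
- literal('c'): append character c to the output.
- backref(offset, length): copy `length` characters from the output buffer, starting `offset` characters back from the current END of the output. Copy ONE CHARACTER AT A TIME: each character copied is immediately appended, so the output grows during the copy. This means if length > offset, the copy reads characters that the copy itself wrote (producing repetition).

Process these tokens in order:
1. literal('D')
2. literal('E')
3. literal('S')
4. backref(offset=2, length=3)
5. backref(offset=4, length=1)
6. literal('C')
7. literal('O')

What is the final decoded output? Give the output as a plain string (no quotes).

Answer: DESESESCO

Derivation:
Token 1: literal('D'). Output: "D"
Token 2: literal('E'). Output: "DE"
Token 3: literal('S'). Output: "DES"
Token 4: backref(off=2, len=3) (overlapping!). Copied 'ESE' from pos 1. Output: "DESESE"
Token 5: backref(off=4, len=1). Copied 'S' from pos 2. Output: "DESESES"
Token 6: literal('C'). Output: "DESESESC"
Token 7: literal('O'). Output: "DESESESCO"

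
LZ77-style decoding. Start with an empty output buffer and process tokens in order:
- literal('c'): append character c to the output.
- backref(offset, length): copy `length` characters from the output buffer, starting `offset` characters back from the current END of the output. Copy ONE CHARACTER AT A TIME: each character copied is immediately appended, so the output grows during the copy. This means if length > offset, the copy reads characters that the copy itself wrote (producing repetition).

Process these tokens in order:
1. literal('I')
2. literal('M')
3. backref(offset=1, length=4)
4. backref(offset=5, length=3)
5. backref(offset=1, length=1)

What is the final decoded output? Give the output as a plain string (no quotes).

Answer: IMMMMMMMMM

Derivation:
Token 1: literal('I'). Output: "I"
Token 2: literal('M'). Output: "IM"
Token 3: backref(off=1, len=4) (overlapping!). Copied 'MMMM' from pos 1. Output: "IMMMMM"
Token 4: backref(off=5, len=3). Copied 'MMM' from pos 1. Output: "IMMMMMMMM"
Token 5: backref(off=1, len=1). Copied 'M' from pos 8. Output: "IMMMMMMMMM"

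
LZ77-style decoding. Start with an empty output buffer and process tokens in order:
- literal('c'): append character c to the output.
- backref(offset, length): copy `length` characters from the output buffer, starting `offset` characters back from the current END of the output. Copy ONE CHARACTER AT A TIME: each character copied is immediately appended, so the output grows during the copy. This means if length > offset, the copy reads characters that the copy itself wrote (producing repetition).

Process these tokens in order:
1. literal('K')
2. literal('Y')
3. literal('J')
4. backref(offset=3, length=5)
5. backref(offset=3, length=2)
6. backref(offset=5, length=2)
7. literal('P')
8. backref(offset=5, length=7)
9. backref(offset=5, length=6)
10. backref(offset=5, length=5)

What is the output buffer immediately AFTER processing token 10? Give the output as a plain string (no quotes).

Answer: KYJKYJKYJKJKPJKJKPJKJKPJKJKPJKJ

Derivation:
Token 1: literal('K'). Output: "K"
Token 2: literal('Y'). Output: "KY"
Token 3: literal('J'). Output: "KYJ"
Token 4: backref(off=3, len=5) (overlapping!). Copied 'KYJKY' from pos 0. Output: "KYJKYJKY"
Token 5: backref(off=3, len=2). Copied 'JK' from pos 5. Output: "KYJKYJKYJK"
Token 6: backref(off=5, len=2). Copied 'JK' from pos 5. Output: "KYJKYJKYJKJK"
Token 7: literal('P'). Output: "KYJKYJKYJKJKP"
Token 8: backref(off=5, len=7) (overlapping!). Copied 'JKJKPJK' from pos 8. Output: "KYJKYJKYJKJKPJKJKPJK"
Token 9: backref(off=5, len=6) (overlapping!). Copied 'JKPJKJ' from pos 15. Output: "KYJKYJKYJKJKPJKJKPJKJKPJKJ"
Token 10: backref(off=5, len=5). Copied 'KPJKJ' from pos 21. Output: "KYJKYJKYJKJKPJKJKPJKJKPJKJKPJKJ"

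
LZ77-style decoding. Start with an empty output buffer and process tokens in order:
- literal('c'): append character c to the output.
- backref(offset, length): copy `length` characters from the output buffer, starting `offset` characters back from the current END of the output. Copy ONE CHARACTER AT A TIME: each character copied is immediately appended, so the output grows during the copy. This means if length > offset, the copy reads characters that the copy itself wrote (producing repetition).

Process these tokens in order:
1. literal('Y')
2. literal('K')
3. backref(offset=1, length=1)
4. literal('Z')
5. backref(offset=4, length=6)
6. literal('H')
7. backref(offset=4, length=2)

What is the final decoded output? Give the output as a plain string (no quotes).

Answer: YKKZYKKZYKHZY

Derivation:
Token 1: literal('Y'). Output: "Y"
Token 2: literal('K'). Output: "YK"
Token 3: backref(off=1, len=1). Copied 'K' from pos 1. Output: "YKK"
Token 4: literal('Z'). Output: "YKKZ"
Token 5: backref(off=4, len=6) (overlapping!). Copied 'YKKZYK' from pos 0. Output: "YKKZYKKZYK"
Token 6: literal('H'). Output: "YKKZYKKZYKH"
Token 7: backref(off=4, len=2). Copied 'ZY' from pos 7. Output: "YKKZYKKZYKHZY"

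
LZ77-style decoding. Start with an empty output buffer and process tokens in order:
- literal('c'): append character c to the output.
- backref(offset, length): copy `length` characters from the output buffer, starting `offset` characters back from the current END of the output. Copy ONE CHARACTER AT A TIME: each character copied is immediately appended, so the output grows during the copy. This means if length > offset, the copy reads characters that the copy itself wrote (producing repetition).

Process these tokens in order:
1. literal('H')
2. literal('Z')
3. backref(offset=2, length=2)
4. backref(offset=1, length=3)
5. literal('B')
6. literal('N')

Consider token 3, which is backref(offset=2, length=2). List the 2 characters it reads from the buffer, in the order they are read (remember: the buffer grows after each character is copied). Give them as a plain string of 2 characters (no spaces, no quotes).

Answer: HZ

Derivation:
Token 1: literal('H'). Output: "H"
Token 2: literal('Z'). Output: "HZ"
Token 3: backref(off=2, len=2). Buffer before: "HZ" (len 2)
  byte 1: read out[0]='H', append. Buffer now: "HZH"
  byte 2: read out[1]='Z', append. Buffer now: "HZHZ"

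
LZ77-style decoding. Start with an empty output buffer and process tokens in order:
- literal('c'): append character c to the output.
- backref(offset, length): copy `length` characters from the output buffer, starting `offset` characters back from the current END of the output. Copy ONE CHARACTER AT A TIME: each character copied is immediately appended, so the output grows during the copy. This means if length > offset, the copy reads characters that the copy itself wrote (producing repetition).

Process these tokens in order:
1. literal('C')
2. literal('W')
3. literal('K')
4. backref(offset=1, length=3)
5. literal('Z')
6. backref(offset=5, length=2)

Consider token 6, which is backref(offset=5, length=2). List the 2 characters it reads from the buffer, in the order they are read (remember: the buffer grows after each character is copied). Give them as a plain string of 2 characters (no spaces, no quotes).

Token 1: literal('C'). Output: "C"
Token 2: literal('W'). Output: "CW"
Token 3: literal('K'). Output: "CWK"
Token 4: backref(off=1, len=3) (overlapping!). Copied 'KKK' from pos 2. Output: "CWKKKK"
Token 5: literal('Z'). Output: "CWKKKKZ"
Token 6: backref(off=5, len=2). Buffer before: "CWKKKKZ" (len 7)
  byte 1: read out[2]='K', append. Buffer now: "CWKKKKZK"
  byte 2: read out[3]='K', append. Buffer now: "CWKKKKZKK"

Answer: KK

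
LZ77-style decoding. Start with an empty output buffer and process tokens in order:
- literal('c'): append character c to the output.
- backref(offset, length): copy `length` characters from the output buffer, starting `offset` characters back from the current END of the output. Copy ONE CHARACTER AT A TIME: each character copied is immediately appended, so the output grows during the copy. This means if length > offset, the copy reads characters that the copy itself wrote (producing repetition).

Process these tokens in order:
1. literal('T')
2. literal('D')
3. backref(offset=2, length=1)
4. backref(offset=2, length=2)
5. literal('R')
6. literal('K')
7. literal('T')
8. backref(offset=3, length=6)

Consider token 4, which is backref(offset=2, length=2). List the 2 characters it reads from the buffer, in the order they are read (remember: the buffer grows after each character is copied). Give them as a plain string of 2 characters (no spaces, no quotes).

Token 1: literal('T'). Output: "T"
Token 2: literal('D'). Output: "TD"
Token 3: backref(off=2, len=1). Copied 'T' from pos 0. Output: "TDT"
Token 4: backref(off=2, len=2). Buffer before: "TDT" (len 3)
  byte 1: read out[1]='D', append. Buffer now: "TDTD"
  byte 2: read out[2]='T', append. Buffer now: "TDTDT"

Answer: DT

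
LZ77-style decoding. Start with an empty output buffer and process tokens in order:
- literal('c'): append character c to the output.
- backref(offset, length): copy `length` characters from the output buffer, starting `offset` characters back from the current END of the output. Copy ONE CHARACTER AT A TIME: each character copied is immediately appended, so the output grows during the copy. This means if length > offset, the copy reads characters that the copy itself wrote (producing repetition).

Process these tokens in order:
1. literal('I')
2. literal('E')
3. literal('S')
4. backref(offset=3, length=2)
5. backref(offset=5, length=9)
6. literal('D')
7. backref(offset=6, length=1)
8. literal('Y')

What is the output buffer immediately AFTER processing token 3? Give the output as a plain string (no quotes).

Token 1: literal('I'). Output: "I"
Token 2: literal('E'). Output: "IE"
Token 3: literal('S'). Output: "IES"

Answer: IES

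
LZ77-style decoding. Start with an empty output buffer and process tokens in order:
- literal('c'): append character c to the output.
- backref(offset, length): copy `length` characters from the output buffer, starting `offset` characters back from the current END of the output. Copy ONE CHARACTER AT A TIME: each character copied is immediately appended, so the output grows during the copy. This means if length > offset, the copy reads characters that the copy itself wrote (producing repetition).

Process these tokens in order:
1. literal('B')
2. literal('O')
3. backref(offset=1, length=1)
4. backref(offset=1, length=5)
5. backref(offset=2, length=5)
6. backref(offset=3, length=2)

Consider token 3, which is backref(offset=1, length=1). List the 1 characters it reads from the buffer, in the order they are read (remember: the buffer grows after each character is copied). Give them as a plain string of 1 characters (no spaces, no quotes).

Token 1: literal('B'). Output: "B"
Token 2: literal('O'). Output: "BO"
Token 3: backref(off=1, len=1). Buffer before: "BO" (len 2)
  byte 1: read out[1]='O', append. Buffer now: "BOO"

Answer: O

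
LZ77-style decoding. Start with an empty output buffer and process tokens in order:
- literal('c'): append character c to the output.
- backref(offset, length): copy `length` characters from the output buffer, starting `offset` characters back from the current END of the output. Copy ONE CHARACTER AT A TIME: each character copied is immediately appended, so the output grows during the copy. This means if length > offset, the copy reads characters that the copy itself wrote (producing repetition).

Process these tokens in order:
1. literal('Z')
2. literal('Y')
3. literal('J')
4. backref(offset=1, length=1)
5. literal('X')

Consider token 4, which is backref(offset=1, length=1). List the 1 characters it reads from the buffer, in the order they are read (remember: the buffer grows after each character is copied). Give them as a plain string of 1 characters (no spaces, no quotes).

Answer: J

Derivation:
Token 1: literal('Z'). Output: "Z"
Token 2: literal('Y'). Output: "ZY"
Token 3: literal('J'). Output: "ZYJ"
Token 4: backref(off=1, len=1). Buffer before: "ZYJ" (len 3)
  byte 1: read out[2]='J', append. Buffer now: "ZYJJ"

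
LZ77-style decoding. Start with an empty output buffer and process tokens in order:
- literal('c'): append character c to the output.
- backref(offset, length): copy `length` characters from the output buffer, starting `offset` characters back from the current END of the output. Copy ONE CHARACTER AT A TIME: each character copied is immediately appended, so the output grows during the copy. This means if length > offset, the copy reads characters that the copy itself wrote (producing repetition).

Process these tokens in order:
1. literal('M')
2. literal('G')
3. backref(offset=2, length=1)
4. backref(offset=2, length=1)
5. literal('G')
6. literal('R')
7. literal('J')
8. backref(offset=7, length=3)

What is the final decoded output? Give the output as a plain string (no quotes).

Answer: MGMGGRJMGM

Derivation:
Token 1: literal('M'). Output: "M"
Token 2: literal('G'). Output: "MG"
Token 3: backref(off=2, len=1). Copied 'M' from pos 0. Output: "MGM"
Token 4: backref(off=2, len=1). Copied 'G' from pos 1. Output: "MGMG"
Token 5: literal('G'). Output: "MGMGG"
Token 6: literal('R'). Output: "MGMGGR"
Token 7: literal('J'). Output: "MGMGGRJ"
Token 8: backref(off=7, len=3). Copied 'MGM' from pos 0. Output: "MGMGGRJMGM"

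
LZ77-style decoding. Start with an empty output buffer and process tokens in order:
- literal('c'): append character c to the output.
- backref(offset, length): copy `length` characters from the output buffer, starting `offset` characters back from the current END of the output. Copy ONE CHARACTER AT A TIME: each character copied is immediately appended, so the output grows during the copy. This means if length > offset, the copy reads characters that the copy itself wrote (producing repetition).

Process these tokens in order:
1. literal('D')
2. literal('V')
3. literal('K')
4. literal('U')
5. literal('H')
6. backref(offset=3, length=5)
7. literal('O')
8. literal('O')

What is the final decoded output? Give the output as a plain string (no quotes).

Token 1: literal('D'). Output: "D"
Token 2: literal('V'). Output: "DV"
Token 3: literal('K'). Output: "DVK"
Token 4: literal('U'). Output: "DVKU"
Token 5: literal('H'). Output: "DVKUH"
Token 6: backref(off=3, len=5) (overlapping!). Copied 'KUHKU' from pos 2. Output: "DVKUHKUHKU"
Token 7: literal('O'). Output: "DVKUHKUHKUO"
Token 8: literal('O'). Output: "DVKUHKUHKUOO"

Answer: DVKUHKUHKUOO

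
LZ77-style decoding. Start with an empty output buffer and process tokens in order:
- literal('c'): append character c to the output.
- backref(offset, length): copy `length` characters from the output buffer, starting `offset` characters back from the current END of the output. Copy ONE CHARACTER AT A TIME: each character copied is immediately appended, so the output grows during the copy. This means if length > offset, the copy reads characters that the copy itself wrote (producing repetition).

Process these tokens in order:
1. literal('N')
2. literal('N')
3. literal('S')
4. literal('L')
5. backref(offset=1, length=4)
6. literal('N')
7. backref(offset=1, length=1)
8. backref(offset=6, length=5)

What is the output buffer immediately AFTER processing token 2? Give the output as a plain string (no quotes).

Answer: NN

Derivation:
Token 1: literal('N'). Output: "N"
Token 2: literal('N'). Output: "NN"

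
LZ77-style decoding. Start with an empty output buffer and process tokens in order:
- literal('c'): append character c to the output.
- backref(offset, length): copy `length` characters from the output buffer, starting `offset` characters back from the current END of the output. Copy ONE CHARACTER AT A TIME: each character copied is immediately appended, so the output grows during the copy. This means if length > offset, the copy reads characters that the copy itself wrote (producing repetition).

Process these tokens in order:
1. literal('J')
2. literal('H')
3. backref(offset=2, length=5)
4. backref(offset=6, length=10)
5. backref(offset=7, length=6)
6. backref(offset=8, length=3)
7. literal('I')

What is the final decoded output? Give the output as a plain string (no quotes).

Answer: JHJHJHJHJHJHJHJHJJHJHJHHJJI

Derivation:
Token 1: literal('J'). Output: "J"
Token 2: literal('H'). Output: "JH"
Token 3: backref(off=2, len=5) (overlapping!). Copied 'JHJHJ' from pos 0. Output: "JHJHJHJ"
Token 4: backref(off=6, len=10) (overlapping!). Copied 'HJHJHJHJHJ' from pos 1. Output: "JHJHJHJHJHJHJHJHJ"
Token 5: backref(off=7, len=6). Copied 'JHJHJH' from pos 10. Output: "JHJHJHJHJHJHJHJHJJHJHJH"
Token 6: backref(off=8, len=3). Copied 'HJJ' from pos 15. Output: "JHJHJHJHJHJHJHJHJJHJHJHHJJ"
Token 7: literal('I'). Output: "JHJHJHJHJHJHJHJHJJHJHJHHJJI"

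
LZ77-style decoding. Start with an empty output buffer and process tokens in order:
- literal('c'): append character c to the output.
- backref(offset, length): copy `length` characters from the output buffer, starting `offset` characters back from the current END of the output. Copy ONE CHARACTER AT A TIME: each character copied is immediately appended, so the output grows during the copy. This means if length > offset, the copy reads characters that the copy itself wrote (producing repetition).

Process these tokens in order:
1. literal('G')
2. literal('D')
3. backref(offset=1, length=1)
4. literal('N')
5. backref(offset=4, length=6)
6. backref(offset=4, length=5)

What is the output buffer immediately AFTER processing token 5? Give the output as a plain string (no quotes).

Token 1: literal('G'). Output: "G"
Token 2: literal('D'). Output: "GD"
Token 3: backref(off=1, len=1). Copied 'D' from pos 1. Output: "GDD"
Token 4: literal('N'). Output: "GDDN"
Token 5: backref(off=4, len=6) (overlapping!). Copied 'GDDNGD' from pos 0. Output: "GDDNGDDNGD"

Answer: GDDNGDDNGD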